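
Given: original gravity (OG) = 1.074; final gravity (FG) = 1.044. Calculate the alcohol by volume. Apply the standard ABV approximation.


ABV = (OG − FG) · 131.25
ABV = (1.074 − 1.044) · 131.25

3.9375 % ABV


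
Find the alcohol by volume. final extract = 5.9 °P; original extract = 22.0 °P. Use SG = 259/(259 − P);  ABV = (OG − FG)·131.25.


OG = 259/(259 − 22.0) = 1.0928
FG = 259/(259 − 5.9) = 1.0233
ABV = (1.0928 − 1.0233)·131.25

9.1240 % ABV


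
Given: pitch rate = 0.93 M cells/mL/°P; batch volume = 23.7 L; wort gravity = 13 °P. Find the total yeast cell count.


cells (billions) = rate · V_L · °P
cells = 0.93 · 23.7 · 13

286.5330 billion cells


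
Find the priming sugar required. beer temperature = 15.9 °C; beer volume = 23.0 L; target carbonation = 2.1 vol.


residual = 14.695·(0.01821 + 0.09011·e^(−0.04·T));  sugar = (target − residual)·4.0·V
residual = 14.695·(0.01821 + 0.09011·e^(−0.04·15.9)) = 0.9686
sugar = (2.1 − 0.9686)·4.0·23.0

104.0872 g


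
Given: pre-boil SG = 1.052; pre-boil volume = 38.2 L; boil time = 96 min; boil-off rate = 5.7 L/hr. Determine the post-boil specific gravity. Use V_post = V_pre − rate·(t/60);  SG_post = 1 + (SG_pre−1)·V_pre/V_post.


V_post = 38.2 − 5.7·(96/60) = 29.0800
SG_post = 1 + (1.052 − 1)·38.2/29.0800

1.0683


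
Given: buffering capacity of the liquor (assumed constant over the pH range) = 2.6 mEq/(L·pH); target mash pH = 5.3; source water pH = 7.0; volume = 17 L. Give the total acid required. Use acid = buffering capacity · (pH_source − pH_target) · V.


acid = 2.6 · (7.0 − 5.3) · 17

75.1400 mEq


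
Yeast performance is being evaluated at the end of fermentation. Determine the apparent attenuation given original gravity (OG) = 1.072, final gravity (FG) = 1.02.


AA = (OG − FG)/(OG − 1) · 100
AA = (1.072 − 1.02)/(1.072 − 1) · 100

72.2222 %


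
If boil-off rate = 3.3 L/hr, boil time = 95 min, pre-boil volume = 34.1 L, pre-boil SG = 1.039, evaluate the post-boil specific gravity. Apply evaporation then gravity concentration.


V_post = V_pre − rate·(t/60);  SG_post = 1 + (SG_pre−1)·V_pre/V_post
V_post = 34.1 − 3.3·(95/60) = 28.8750
SG_post = 1 + (1.039 − 1)·34.1/28.8750

1.0461


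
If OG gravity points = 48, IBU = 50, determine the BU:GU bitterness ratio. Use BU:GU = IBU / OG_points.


BU:GU = 50 / 48

1.0417


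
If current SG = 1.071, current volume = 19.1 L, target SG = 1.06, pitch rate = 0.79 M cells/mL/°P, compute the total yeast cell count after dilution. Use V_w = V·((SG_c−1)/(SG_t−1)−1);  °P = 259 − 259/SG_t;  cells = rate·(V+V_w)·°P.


V_w = 19.1·((1.071−1)/(1.06−1)−1) = 3.5017
V_final = 19.1 + 3.5017 = 22.6017
°P = 259 − 259/1.06 = 14.6604
cells = 0.79·22.6017·14.6604

261.7657 billion cells


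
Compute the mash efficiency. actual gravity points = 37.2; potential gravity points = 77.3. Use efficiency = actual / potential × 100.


efficiency = 37.2 / 77.3 × 100

48.1242 %


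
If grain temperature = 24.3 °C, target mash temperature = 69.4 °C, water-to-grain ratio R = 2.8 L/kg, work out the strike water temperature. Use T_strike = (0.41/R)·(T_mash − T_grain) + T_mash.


T_strike = (0.41/2.8)·(69.4 − 24.3) + 69.4

76.0039 °C


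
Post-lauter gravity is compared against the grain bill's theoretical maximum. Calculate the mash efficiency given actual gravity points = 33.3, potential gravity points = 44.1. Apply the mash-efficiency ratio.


efficiency = actual / potential × 100
efficiency = 33.3 / 44.1 × 100

75.5102 %


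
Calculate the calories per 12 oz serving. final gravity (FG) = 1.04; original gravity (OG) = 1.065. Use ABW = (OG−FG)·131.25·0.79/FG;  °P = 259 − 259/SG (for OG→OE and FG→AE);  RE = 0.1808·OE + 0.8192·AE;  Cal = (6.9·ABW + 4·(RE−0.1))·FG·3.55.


ABW = (1.065 − 1.04)·131.25·0.79/1.04 = 2.4925
OE = 259 − 259/1.065 = 15.8075 °P
AE = 259 − 259/1.04 = 9.9615 °P
RE = 0.1808·15.8075 + 0.8192·9.9615 = 11.0185 °P
Cal = (6.9·2.4925 + 4·(11.0185−0.1))·1.04·3.55

224.7399 kcal


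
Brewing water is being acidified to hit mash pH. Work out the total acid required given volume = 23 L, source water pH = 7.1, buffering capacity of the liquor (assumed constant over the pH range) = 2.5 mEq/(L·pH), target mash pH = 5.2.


acid = buffering capacity · (pH_source − pH_target) · V
acid = 2.5 · (7.1 − 5.2) · 23

109.2500 mEq


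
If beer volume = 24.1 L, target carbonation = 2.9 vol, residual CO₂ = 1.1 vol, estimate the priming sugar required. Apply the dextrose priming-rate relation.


sugar = (target − residual)·4.0·V
sugar = (2.9 − 1.1)·4.0·24.1

173.5200 g


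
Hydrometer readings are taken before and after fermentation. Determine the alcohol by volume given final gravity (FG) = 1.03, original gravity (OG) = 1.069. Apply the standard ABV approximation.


ABV = (OG − FG) · 131.25
ABV = (1.069 − 1.03) · 131.25

5.1187 % ABV


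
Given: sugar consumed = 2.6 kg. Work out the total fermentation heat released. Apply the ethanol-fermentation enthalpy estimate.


Q = m_sugar · 590 kJ/kg
Q = 2.6 · 590

1534.0000 kJ


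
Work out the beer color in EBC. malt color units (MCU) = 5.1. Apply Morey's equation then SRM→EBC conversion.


SRM = 1.4922·MCU^0.6859;  EBC = SRM·1.97
SRM = 1.4922·5.1^0.6859 = 4.5619
EBC = 4.5619·1.97

8.9870 EBC


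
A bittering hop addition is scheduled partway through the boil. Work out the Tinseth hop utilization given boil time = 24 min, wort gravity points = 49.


U = 1.65·0.000125^(GP/1000) · (1 − e^(−0.04·t))/4.15
bigness = 1.65·0.000125^(49/1000) = 1.0623
boil_factor = (1 − e^(−0.04·24))/4.15 = 0.1487
U = 1.0623 · 0.1487

0.1580


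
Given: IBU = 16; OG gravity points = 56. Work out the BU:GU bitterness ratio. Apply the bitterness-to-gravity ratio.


BU:GU = IBU / OG_points
BU:GU = 16 / 56

0.2857


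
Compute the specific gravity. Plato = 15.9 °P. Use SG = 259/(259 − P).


SG = 259/(259 − 15.9)

1.0654


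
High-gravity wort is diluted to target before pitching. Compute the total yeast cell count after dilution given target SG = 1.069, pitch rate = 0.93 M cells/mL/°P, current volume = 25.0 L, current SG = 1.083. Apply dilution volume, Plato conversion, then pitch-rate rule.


V_w = V·((SG_c−1)/(SG_t−1)−1);  °P = 259 − 259/SG_t;  cells = rate·(V+V_w)·°P
V_w = 25.0·((1.083−1)/(1.069−1)−1) = 5.0725
V_final = 25.0 + 5.0725 = 30.0725
°P = 259 − 259/1.069 = 16.7175
cells = 0.93·30.0725·16.7175

467.5447 billion cells


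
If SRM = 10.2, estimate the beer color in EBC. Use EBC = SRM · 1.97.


EBC = 10.2 · 1.97

20.0940 EBC


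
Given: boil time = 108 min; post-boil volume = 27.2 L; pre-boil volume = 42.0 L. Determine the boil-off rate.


rate = (V_pre − V_post) / (t_min/60)
rate = (42.0 − 27.2) / (108/60)

8.2222 L/hr


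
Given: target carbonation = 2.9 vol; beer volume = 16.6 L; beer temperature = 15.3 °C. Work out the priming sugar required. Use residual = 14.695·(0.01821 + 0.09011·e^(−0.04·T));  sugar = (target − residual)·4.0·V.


residual = 14.695·(0.01821 + 0.09011·e^(−0.04·15.3)) = 0.9856
sugar = (2.9 − 0.9856)·4.0·16.6

127.1131 g


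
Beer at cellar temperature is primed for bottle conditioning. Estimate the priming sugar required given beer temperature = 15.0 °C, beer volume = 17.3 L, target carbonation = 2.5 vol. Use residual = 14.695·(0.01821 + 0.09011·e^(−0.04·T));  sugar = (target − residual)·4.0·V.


residual = 14.695·(0.01821 + 0.09011·e^(−0.04·15.0)) = 0.9943
sugar = (2.5 − 0.9943)·4.0·17.3

104.1935 g


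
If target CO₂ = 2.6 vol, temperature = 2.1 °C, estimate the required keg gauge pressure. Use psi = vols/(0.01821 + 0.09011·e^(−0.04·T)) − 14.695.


psi = 2.6/(0.01821 + 0.09011·e^(−0.04·2.1)) − 14.695

11.0323 psi


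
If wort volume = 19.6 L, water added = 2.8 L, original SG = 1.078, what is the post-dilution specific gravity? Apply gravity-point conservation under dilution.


SG_new = 1 + (SG_old − 1)·V_old/(V_old + V_water)
pts = (1.078 − 1)·1000·19.6/(19.6 + 2.8) = 68.2500
SG_new = 1 + 68.2500/1000

1.0683


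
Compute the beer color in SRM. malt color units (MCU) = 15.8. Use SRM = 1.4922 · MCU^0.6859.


SRM = 1.4922 · 15.8^0.6859

9.9080 SRM


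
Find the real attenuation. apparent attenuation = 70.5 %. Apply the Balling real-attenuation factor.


RA = AA · 0.8192
RA = 70.5 · 0.8192

57.7536 %


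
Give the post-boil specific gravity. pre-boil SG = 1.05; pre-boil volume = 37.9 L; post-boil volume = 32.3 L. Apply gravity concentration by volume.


SG_post = 1 + (SG_pre − 1)·V_pre/V_post
pts_pre = (1.05 − 1)·1000 = 50.0000
pts_post = 50.0000·37.9/32.3 = 58.6687
SG_post = 1 + 58.6687/1000

1.0587


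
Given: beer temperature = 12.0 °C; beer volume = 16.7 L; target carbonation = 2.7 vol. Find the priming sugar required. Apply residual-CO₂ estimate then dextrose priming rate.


residual = 14.695·(0.01821 + 0.09011·e^(−0.04·T));  sugar = (target − residual)·4.0·V
residual = 14.695·(0.01821 + 0.09011·e^(−0.04·12.0)) = 1.0870
sugar = (2.7 − 1.0870)·4.0·16.7

107.7505 g


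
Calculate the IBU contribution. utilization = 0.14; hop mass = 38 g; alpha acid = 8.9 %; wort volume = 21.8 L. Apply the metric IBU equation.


IBU = (α/100)·mass·U·1000 / V
IBU = (8.9/100)·38·0.14·1000 / 21.8

21.7193 IBU


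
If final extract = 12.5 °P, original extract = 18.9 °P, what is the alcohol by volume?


SG = 259/(259 − P);  ABV = (OG − FG)·131.25
OG = 259/(259 − 18.9) = 1.0787
FG = 259/(259 − 12.5) = 1.0507
ABV = (1.0787 − 1.0507)·131.25

3.6760 % ABV


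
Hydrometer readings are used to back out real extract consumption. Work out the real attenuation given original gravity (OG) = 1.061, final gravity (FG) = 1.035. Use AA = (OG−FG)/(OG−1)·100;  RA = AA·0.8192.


AA = (1.061 − 1.035)/(1.061 − 1)·100 = 42.6230
RA = 42.6230·0.8192

34.9167 %


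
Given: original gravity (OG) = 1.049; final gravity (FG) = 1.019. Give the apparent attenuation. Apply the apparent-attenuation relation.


AA = (OG − FG)/(OG − 1) · 100
AA = (1.049 − 1.019)/(1.049 − 1) · 100

61.2245 %


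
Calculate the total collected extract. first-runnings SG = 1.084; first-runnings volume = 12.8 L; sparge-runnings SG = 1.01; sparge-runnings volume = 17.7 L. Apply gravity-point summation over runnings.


total = Σ (SG_i − 1)·1000·V_i
first = (1.084 − 1)·1000·12.8 = 1075.2000
sparge = (1.01 − 1)·1000·17.7 = 177.0000
total = 1075.2000 + 177.0000

1252.2000 gravity·L


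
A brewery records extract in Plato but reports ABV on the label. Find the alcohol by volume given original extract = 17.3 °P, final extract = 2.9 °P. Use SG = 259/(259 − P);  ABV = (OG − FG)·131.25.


OG = 259/(259 − 17.3) = 1.0716
FG = 259/(259 − 2.9) = 1.0113
ABV = (1.0716 − 1.0113)·131.25

7.9082 % ABV


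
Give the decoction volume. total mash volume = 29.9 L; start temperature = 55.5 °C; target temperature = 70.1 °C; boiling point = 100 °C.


V_dec = V_total·(T_target − T_start)/(T_boil − T_start)
V_dec = 29.9·(70.1 − 55.5)/(100 − 55.5)

9.8099 L


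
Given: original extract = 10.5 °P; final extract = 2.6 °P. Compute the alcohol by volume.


SG = 259/(259 − P);  ABV = (OG − FG)·131.25
OG = 259/(259 − 10.5) = 1.0423
FG = 259/(259 − 2.6) = 1.0101
ABV = (1.0423 − 1.0101)·131.25

4.2148 % ABV


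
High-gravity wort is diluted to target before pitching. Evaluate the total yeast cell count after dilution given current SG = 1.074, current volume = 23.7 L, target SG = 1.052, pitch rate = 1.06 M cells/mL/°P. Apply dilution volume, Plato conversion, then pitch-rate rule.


V_w = V·((SG_c−1)/(SG_t−1)−1);  °P = 259 − 259/SG_t;  cells = rate·(V+V_w)·°P
V_w = 23.7·((1.074−1)/(1.052−1)−1) = 10.0269
V_final = 23.7 + 10.0269 = 33.7269
°P = 259 − 259/1.052 = 12.8023
cells = 1.06·33.7269·12.8023

457.6885 billion cells


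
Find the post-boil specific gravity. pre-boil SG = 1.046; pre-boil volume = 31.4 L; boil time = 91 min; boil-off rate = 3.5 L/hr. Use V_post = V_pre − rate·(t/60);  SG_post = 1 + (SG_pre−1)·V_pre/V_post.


V_post = 31.4 − 3.5·(91/60) = 26.0917
SG_post = 1 + (1.046 − 1)·31.4/26.0917

1.0554


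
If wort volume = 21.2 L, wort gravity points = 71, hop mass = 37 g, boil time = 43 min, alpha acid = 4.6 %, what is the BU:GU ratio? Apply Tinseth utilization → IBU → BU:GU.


U = 1.65·0.000125^(GP/1000)·(1−e^(−0.04t))/4.15;  IBU = (α/100)·m·U·1000/V;  BU:GU = IBU/GP
U = 1.65·0.000125^(71/1000)·(1−e^(−0.04·43))/4.15 = 0.1724
IBU = (4.6/100)·37·0.1724·1000/21.2 = 13.8436
BU:GU = 13.8436/71

0.1950


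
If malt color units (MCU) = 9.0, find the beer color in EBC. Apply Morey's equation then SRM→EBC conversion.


SRM = 1.4922·MCU^0.6859;  EBC = SRM·1.97
SRM = 1.4922·9.0^0.6859 = 6.7351
EBC = 6.7351·1.97

13.2681 EBC


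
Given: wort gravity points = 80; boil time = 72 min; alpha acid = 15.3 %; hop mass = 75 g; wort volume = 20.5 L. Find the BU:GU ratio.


U = 1.65·0.000125^(GP/1000)·(1−e^(−0.04t))/4.15;  IBU = (α/100)·m·U·1000/V;  BU:GU = IBU/GP
U = 1.65·0.000125^(80/1000)·(1−e^(−0.04·72))/4.15 = 0.1829
IBU = (15.3/100)·75·0.1829·1000/20.5 = 102.3523
BU:GU = 102.3523/80

1.2794


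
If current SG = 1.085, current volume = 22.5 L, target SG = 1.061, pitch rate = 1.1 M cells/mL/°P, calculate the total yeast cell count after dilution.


V_w = V·((SG_c−1)/(SG_t−1)−1);  °P = 259 − 259/SG_t;  cells = rate·(V+V_w)·°P
V_w = 22.5·((1.085−1)/(1.061−1)−1) = 8.8525
V_final = 22.5 + 8.8525 = 31.3525
°P = 259 − 259/1.061 = 14.8907
cells = 1.1·31.3525·14.8907

513.5450 billion cells


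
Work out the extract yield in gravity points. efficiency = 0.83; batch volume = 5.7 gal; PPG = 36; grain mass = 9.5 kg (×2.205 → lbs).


points = lbs × PPG × eff / vol
lbs = 9.5 × 2.205 = 20.9475
points = 20.9475 × 36 × 0.83 / 5.7

109.8090 points


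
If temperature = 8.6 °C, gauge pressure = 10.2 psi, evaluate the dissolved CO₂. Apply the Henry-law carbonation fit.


vols = (P + 14.695)·(0.01821 + 0.09011·e^(−0.04·T))
vols = (10.2 + 14.695)·(0.01821 + 0.09011·e^(−0.04·8.6))

2.0437 volumes


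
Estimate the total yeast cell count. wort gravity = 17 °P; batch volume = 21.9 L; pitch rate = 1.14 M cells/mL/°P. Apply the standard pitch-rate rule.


cells (billions) = rate · V_L · °P
cells = 1.14 · 21.9 · 17

424.4220 billion cells


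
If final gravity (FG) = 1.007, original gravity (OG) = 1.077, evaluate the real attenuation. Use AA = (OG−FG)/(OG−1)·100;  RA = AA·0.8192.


AA = (1.077 − 1.007)/(1.077 − 1)·100 = 90.9091
RA = 90.9091·0.8192

74.4727 %


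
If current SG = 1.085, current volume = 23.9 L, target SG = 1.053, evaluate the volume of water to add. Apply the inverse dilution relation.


V_water = V·((SG_curr − 1)/(SG_target − 1) − 1)
V_water = 23.9·((1.085 − 1)/(1.053 − 1) − 1)

14.4302 L


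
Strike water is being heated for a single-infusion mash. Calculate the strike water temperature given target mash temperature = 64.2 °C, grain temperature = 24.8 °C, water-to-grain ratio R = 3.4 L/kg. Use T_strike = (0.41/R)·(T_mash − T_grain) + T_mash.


T_strike = (0.41/3.4)·(64.2 − 24.8) + 64.2

68.9512 °C


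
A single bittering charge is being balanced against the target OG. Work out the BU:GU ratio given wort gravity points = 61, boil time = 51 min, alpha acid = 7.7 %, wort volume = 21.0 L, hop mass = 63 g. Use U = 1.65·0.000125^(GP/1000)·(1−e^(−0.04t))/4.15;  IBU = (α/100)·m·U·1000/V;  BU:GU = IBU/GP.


U = 1.65·0.000125^(61/1000)·(1−e^(−0.04·51))/4.15 = 0.1999
IBU = (7.7/100)·63·0.1999·1000/21.0 = 46.1811
BU:GU = 46.1811/61

0.7571


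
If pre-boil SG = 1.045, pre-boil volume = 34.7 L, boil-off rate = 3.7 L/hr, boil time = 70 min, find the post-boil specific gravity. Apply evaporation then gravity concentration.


V_post = V_pre − rate·(t/60);  SG_post = 1 + (SG_pre−1)·V_pre/V_post
V_post = 34.7 − 3.7·(70/60) = 30.3833
SG_post = 1 + (1.045 − 1)·34.7/30.3833

1.0514


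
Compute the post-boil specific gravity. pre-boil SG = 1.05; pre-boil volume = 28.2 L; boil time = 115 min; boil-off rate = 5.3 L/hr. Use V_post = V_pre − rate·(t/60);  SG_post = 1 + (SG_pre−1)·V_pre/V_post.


V_post = 28.2 − 5.3·(115/60) = 18.0417
SG_post = 1 + (1.05 − 1)·28.2/18.0417

1.0782


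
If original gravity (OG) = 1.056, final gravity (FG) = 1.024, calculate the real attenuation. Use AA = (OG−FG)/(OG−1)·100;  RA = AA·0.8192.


AA = (1.056 − 1.024)/(1.056 − 1)·100 = 57.1429
RA = 57.1429·0.8192

46.8114 %


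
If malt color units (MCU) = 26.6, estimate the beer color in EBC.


SRM = 1.4922·MCU^0.6859;  EBC = SRM·1.97
SRM = 1.4922·26.6^0.6859 = 14.1629
EBC = 14.1629·1.97

27.9010 EBC


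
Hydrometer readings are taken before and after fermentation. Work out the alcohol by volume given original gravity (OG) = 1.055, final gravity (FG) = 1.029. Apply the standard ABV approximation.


ABV = (OG − FG) · 131.25
ABV = (1.055 − 1.029) · 131.25

3.4125 % ABV


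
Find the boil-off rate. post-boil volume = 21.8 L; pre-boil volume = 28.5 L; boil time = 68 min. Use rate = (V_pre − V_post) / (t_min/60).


rate = (28.5 − 21.8) / (68/60)

5.9118 L/hr


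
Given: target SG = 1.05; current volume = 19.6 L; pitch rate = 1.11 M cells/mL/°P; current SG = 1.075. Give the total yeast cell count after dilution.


V_w = V·((SG_c−1)/(SG_t−1)−1);  °P = 259 − 259/SG_t;  cells = rate·(V+V_w)·°P
V_w = 19.6·((1.075−1)/(1.05−1)−1) = 9.8000
V_final = 19.6 + 9.8000 = 29.4000
°P = 259 − 259/1.05 = 12.3333
cells = 1.11·29.4000·12.3333

402.4860 billion cells


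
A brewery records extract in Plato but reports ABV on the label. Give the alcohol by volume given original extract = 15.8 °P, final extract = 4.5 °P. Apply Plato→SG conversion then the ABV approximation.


SG = 259/(259 − P);  ABV = (OG − FG)·131.25
OG = 259/(259 − 15.8) = 1.0650
FG = 259/(259 − 4.5) = 1.0177
ABV = (1.0650 − 1.0177)·131.25

6.2062 % ABV


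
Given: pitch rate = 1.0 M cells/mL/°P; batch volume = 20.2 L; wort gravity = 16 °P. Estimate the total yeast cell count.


cells (billions) = rate · V_L · °P
cells = 1.0 · 20.2 · 16

323.2000 billion cells


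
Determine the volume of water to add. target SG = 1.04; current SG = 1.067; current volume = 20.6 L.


V_water = V·((SG_curr − 1)/(SG_target − 1) − 1)
V_water = 20.6·((1.067 − 1)/(1.04 − 1) − 1)

13.9050 L


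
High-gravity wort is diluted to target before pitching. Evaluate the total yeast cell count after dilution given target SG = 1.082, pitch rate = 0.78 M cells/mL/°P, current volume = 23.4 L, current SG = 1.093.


V_w = V·((SG_c−1)/(SG_t−1)−1);  °P = 259 − 259/SG_t;  cells = rate·(V+V_w)·°P
V_w = 23.4·((1.093−1)/(1.082−1)−1) = 3.1390
V_final = 23.4 + 3.1390 = 26.5390
°P = 259 − 259/1.082 = 19.6285
cells = 0.78·26.5390·19.6285

406.3179 billion cells


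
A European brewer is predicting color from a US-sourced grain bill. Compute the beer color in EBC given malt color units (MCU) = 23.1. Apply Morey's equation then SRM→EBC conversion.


SRM = 1.4922·MCU^0.6859;  EBC = SRM·1.97
SRM = 1.4922·23.1^0.6859 = 12.8567
EBC = 12.8567·1.97

25.3276 EBC


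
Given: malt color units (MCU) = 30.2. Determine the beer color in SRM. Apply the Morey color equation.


SRM = 1.4922 · MCU^0.6859
SRM = 1.4922 · 30.2^0.6859

15.4513 SRM


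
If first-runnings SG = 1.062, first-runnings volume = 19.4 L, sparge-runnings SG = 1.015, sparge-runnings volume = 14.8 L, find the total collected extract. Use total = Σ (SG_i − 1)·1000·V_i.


first = (1.062 − 1)·1000·19.4 = 1202.8000
sparge = (1.015 − 1)·1000·14.8 = 222.0000
total = 1202.8000 + 222.0000

1424.8000 gravity·L


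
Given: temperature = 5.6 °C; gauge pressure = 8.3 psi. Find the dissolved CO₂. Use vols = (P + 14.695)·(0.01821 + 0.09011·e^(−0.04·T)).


vols = (8.3 + 14.695)·(0.01821 + 0.09011·e^(−0.04·5.6))

2.0750 volumes


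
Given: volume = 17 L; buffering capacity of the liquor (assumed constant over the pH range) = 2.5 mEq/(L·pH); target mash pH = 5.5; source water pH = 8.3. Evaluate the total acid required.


acid = buffering capacity · (pH_source − pH_target) · V
acid = 2.5 · (8.3 − 5.5) · 17

119.0000 mEq


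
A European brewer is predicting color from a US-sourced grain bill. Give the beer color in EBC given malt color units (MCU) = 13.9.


SRM = 1.4922·MCU^0.6859;  EBC = SRM·1.97
SRM = 1.4922·13.9^0.6859 = 9.0745
EBC = 9.0745·1.97

17.8767 EBC


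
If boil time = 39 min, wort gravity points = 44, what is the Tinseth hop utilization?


U = 1.65·0.000125^(GP/1000) · (1 − e^(−0.04·t))/4.15
bigness = 1.65·0.000125^(44/1000) = 1.1111
boil_factor = (1 − e^(−0.04·39))/4.15 = 0.1903
U = 1.1111 · 0.1903

0.2115


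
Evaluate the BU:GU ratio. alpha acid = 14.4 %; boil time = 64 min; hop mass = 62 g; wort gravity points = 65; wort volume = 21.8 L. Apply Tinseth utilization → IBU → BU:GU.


U = 1.65·0.000125^(GP/1000)·(1−e^(−0.04t))/4.15;  IBU = (α/100)·m·U·1000/V;  BU:GU = IBU/GP
U = 1.65·0.000125^(65/1000)·(1−e^(−0.04·64))/4.15 = 0.2045
IBU = (14.4/100)·62·0.2045·1000/21.8 = 83.7705
BU:GU = 83.7705/65

1.2888


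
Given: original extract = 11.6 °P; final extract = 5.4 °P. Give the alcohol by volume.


SG = 259/(259 − P);  ABV = (OG − FG)·131.25
OG = 259/(259 − 11.6) = 1.0469
FG = 259/(259 − 5.4) = 1.0213
ABV = (1.0469 − 1.0213)·131.25

3.3592 % ABV


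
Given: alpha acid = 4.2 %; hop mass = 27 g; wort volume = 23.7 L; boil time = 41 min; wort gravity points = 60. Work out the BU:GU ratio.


U = 1.65·0.000125^(GP/1000)·(1−e^(−0.04t))/4.15;  IBU = (α/100)·m·U·1000/V;  BU:GU = IBU/GP
U = 1.65·0.000125^(60/1000)·(1−e^(−0.04·41))/4.15 = 0.1869
IBU = (4.2/100)·27·0.1869·1000/23.7 = 8.9425
BU:GU = 8.9425/60

0.1490


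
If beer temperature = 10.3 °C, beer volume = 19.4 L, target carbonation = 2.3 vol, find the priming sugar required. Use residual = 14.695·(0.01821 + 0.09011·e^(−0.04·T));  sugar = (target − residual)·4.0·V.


residual = 14.695·(0.01821 + 0.09011·e^(−0.04·10.3)) = 1.1446
sugar = (2.3 − 1.1446)·4.0·19.4

89.6572 g


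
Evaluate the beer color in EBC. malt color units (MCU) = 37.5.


SRM = 1.4922·MCU^0.6859;  EBC = SRM·1.97
SRM = 1.4922·37.5^0.6859 = 17.9248
EBC = 17.9248·1.97

35.3119 EBC


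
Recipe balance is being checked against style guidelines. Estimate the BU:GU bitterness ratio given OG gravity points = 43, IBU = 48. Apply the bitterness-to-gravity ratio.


BU:GU = IBU / OG_points
BU:GU = 48 / 43

1.1163


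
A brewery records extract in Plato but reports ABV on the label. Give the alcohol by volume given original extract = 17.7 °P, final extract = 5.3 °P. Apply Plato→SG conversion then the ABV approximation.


SG = 259/(259 − P);  ABV = (OG − FG)·131.25
OG = 259/(259 − 17.7) = 1.0734
FG = 259/(259 − 5.3) = 1.0209
ABV = (1.0734 − 1.0209)·131.25

6.8856 % ABV


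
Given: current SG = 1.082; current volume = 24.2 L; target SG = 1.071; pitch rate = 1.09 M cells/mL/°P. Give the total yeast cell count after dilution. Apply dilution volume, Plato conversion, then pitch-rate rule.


V_w = V·((SG_c−1)/(SG_t−1)−1);  °P = 259 − 259/SG_t;  cells = rate·(V+V_w)·°P
V_w = 24.2·((1.082−1)/(1.071−1)−1) = 3.7493
V_final = 24.2 + 3.7493 = 27.9493
°P = 259 − 259/1.071 = 17.1699
cells = 1.09·27.9493·17.1699

523.0775 billion cells


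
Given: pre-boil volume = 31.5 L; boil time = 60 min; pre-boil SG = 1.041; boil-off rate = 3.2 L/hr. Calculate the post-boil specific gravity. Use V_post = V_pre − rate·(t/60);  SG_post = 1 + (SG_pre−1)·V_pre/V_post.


V_post = 31.5 − 3.2·(60/60) = 28.3000
SG_post = 1 + (1.041 − 1)·31.5/28.3000

1.0456


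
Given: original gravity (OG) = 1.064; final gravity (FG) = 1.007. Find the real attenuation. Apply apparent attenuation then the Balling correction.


AA = (OG−FG)/(OG−1)·100;  RA = AA·0.8192
AA = (1.064 − 1.007)/(1.064 − 1)·100 = 89.0625
RA = 89.0625·0.8192

72.9600 %


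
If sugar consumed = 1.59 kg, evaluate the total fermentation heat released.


Q = m_sugar · 590 kJ/kg
Q = 1.59 · 590

938.1000 kJ


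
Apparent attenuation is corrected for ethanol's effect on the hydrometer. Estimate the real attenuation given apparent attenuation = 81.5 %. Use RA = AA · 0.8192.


RA = 81.5 · 0.8192

66.7648 %


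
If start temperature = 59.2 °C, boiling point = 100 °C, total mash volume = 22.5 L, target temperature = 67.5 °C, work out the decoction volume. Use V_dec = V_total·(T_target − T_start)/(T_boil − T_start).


V_dec = 22.5·(67.5 − 59.2)/(100 − 59.2)

4.5772 L


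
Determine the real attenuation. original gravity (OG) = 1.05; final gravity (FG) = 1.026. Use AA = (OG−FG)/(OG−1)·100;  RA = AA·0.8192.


AA = (1.05 − 1.026)/(1.05 − 1)·100 = 48.0000
RA = 48.0000·0.8192

39.3216 %


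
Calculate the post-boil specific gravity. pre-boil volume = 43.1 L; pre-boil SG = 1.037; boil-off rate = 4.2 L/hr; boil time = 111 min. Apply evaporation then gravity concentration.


V_post = V_pre − rate·(t/60);  SG_post = 1 + (SG_pre−1)·V_pre/V_post
V_post = 43.1 − 4.2·(111/60) = 35.3300
SG_post = 1 + (1.037 − 1)·43.1/35.3300

1.0451


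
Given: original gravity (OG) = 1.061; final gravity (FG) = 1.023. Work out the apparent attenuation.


AA = (OG − FG)/(OG − 1) · 100
AA = (1.061 − 1.023)/(1.061 − 1) · 100

62.2951 %


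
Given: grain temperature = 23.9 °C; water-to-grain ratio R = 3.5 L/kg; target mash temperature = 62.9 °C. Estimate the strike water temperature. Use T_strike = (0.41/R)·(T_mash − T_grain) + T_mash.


T_strike = (0.41/3.5)·(62.9 − 23.9) + 62.9

67.4686 °C


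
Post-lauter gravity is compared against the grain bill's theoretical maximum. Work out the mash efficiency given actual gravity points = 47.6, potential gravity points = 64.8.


efficiency = actual / potential × 100
efficiency = 47.6 / 64.8 × 100

73.4568 %


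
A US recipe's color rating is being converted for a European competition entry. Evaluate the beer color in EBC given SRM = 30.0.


EBC = SRM · 1.97
EBC = 30.0 · 1.97

59.1000 EBC


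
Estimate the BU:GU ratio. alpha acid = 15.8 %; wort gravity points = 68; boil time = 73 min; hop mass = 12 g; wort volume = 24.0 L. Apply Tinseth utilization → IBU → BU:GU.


U = 1.65·0.000125^(GP/1000)·(1−e^(−0.04t))/4.15;  IBU = (α/100)·m·U·1000/V;  BU:GU = IBU/GP
U = 1.65·0.000125^(68/1000)·(1−e^(−0.04·73))/4.15 = 0.2041
IBU = (15.8/100)·12·0.2041·1000/24.0 = 16.1278
BU:GU = 16.1278/68

0.2372


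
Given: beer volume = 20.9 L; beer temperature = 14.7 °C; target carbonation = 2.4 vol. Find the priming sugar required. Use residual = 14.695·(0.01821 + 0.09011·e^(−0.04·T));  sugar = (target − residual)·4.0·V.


residual = 14.695·(0.01821 + 0.09011·e^(−0.04·14.7)) = 1.0031
sugar = (2.4 − 1.0031)·4.0·20.9

116.7819 g


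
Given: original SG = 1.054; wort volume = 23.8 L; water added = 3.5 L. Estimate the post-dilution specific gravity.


SG_new = 1 + (SG_old − 1)·V_old/(V_old + V_water)
pts = (1.054 − 1)·1000·23.8/(23.8 + 3.5) = 47.0769
SG_new = 1 + 47.0769/1000

1.0471


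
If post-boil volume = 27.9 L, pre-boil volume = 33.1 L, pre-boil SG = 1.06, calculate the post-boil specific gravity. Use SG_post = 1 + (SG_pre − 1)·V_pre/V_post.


pts_pre = (1.06 − 1)·1000 = 60.0000
pts_post = 60.0000·33.1/27.9 = 71.1828
SG_post = 1 + 71.1828/1000

1.0712


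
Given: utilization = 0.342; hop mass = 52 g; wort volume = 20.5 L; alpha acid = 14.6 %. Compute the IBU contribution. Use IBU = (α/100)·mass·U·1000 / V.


IBU = (14.6/100)·52·0.342·1000 / 20.5

126.6568 IBU


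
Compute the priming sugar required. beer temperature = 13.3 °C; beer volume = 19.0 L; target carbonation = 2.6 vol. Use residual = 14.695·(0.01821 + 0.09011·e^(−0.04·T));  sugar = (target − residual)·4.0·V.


residual = 14.695·(0.01821 + 0.09011·e^(−0.04·13.3)) = 1.0454
sugar = (2.6 − 1.0454)·4.0·19.0

118.1458 g


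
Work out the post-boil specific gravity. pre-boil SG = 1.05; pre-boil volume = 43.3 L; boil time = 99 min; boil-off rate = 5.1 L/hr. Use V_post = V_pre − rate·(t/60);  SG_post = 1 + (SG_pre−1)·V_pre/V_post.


V_post = 43.3 − 5.1·(99/60) = 34.8850
SG_post = 1 + (1.05 − 1)·43.3/34.8850

1.0621


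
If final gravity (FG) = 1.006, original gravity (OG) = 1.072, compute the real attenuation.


AA = (OG−FG)/(OG−1)·100;  RA = AA·0.8192
AA = (1.072 − 1.006)/(1.072 − 1)·100 = 91.6667
RA = 91.6667·0.8192

75.0933 %


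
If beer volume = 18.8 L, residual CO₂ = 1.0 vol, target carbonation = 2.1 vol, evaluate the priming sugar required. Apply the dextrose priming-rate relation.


sugar = (target − residual)·4.0·V
sugar = (2.1 − 1.0)·4.0·18.8

82.7200 g


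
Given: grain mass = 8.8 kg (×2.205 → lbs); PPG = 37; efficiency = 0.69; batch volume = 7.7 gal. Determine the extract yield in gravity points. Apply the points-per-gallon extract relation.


points = lbs × PPG × eff / vol
lbs = 8.8 × 2.205 = 19.4040
points = 19.4040 × 37 × 0.69 / 7.7

64.3356 points


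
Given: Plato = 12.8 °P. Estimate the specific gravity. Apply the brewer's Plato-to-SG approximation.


SG = 259/(259 − P)
SG = 259/(259 − 12.8)

1.0520


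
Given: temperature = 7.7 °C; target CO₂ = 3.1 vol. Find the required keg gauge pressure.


psi = vols/(0.01821 + 0.09011·e^(−0.04·T)) − 14.695
psi = 3.1/(0.01821 + 0.09011·e^(−0.04·7.7)) − 14.695

22.0204 psi


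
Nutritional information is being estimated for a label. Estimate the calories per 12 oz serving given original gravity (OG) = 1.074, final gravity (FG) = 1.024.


ABW = (OG−FG)·131.25·0.79/FG;  °P = 259 − 259/SG (for OG→OE and FG→AE);  RE = 0.1808·OE + 0.8192·AE;  Cal = (6.9·ABW + 4·(RE−0.1))·FG·3.55
ABW = (1.074 − 1.024)·131.25·0.79/1.024 = 5.0629
OE = 259 − 259/1.074 = 17.8454 °P
AE = 259 − 259/1.024 = 6.0703 °P
RE = 0.1808·17.8454 + 0.8192·6.0703 = 8.1993 °P
Cal = (6.9·5.0629 + 4·(8.1993−0.1))·1.024·3.55

244.7609 kcal


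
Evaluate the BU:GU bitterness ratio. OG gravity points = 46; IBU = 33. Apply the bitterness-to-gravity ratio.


BU:GU = IBU / OG_points
BU:GU = 33 / 46

0.7174


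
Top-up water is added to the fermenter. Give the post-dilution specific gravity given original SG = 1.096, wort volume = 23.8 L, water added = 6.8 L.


SG_new = 1 + (SG_old − 1)·V_old/(V_old + V_water)
pts = (1.096 − 1)·1000·23.8/(23.8 + 6.8) = 74.6667
SG_new = 1 + 74.6667/1000

1.0747


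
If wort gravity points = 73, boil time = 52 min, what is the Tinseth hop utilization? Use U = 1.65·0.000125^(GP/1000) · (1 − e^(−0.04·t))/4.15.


bigness = 1.65·0.000125^(73/1000) = 0.8562
boil_factor = (1 − e^(−0.04·52))/4.15 = 0.2109
U = 0.8562 · 0.2109

0.1805


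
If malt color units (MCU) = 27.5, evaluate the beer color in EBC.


SRM = 1.4922·MCU^0.6859;  EBC = SRM·1.97
SRM = 1.4922·27.5^0.6859 = 14.4899
EBC = 14.4899·1.97

28.5451 EBC


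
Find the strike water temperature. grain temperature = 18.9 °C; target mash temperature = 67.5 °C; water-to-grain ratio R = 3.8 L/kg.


T_strike = (0.41/R)·(T_mash − T_grain) + T_mash
T_strike = (0.41/3.8)·(67.5 − 18.9) + 67.5

72.7437 °C


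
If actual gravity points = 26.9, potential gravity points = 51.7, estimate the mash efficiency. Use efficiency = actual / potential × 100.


efficiency = 26.9 / 51.7 × 100

52.0309 %


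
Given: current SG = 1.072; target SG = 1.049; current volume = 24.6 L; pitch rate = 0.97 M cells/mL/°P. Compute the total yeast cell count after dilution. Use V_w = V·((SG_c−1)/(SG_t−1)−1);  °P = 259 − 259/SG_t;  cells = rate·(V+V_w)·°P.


V_w = 24.6·((1.072−1)/(1.049−1)−1) = 11.5469
V_final = 24.6 + 11.5469 = 36.1469
°P = 259 − 259/1.049 = 12.0982
cells = 0.97·36.1469·12.0982

424.1931 billion cells


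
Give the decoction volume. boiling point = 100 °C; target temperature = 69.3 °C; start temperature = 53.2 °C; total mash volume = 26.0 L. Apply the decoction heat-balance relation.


V_dec = V_total·(T_target − T_start)/(T_boil − T_start)
V_dec = 26.0·(69.3 − 53.2)/(100 − 53.2)

8.9444 L


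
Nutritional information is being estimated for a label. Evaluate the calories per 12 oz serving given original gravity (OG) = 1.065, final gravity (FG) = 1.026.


ABW = (OG−FG)·131.25·0.79/FG;  °P = 259 − 259/SG (for OG→OE and FG→AE);  RE = 0.1808·OE + 0.8192·AE;  Cal = (6.9·ABW + 4·(RE−0.1))·FG·3.55
ABW = (1.065 − 1.026)·131.25·0.79/1.026 = 3.9413
OE = 259 − 259/1.065 = 15.8075 °P
AE = 259 − 259/1.026 = 6.5634 °P
RE = 0.1808·15.8075 + 0.8192·6.5634 = 8.2347 °P
Cal = (6.9·3.9413 + 4·(8.2347−0.1))·1.026·3.55

217.5692 kcal


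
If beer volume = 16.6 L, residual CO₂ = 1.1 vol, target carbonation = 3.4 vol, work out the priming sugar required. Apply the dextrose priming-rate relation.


sugar = (target − residual)·4.0·V
sugar = (3.4 − 1.1)·4.0·16.6

152.7200 g


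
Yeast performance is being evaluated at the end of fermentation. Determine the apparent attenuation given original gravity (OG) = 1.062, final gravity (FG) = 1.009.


AA = (OG − FG)/(OG − 1) · 100
AA = (1.062 − 1.009)/(1.062 − 1) · 100

85.4839 %


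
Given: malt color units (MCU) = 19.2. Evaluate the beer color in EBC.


SRM = 1.4922·MCU^0.6859;  EBC = SRM·1.97
SRM = 1.4922·19.2^0.6859 = 11.3251
EBC = 11.3251·1.97

22.3105 EBC


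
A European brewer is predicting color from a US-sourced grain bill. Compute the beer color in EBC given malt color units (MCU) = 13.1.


SRM = 1.4922·MCU^0.6859;  EBC = SRM·1.97
SRM = 1.4922·13.1^0.6859 = 8.7129
EBC = 8.7129·1.97

17.1644 EBC


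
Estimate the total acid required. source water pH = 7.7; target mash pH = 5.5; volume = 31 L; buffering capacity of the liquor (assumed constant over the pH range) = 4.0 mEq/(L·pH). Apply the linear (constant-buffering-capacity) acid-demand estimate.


acid = buffering capacity · (pH_source − pH_target) · V
acid = 4.0 · (7.7 − 5.5) · 31

272.8000 mEq


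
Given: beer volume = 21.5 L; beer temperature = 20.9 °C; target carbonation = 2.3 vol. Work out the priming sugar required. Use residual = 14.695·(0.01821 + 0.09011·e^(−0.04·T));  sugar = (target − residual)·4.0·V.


residual = 14.695·(0.01821 + 0.09011·e^(−0.04·20.9)) = 0.8415
sugar = (2.3 − 0.8415)·4.0·21.5

125.4272 g


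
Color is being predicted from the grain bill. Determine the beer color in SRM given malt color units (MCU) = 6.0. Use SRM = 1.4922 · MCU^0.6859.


SRM = 1.4922 · 6.0^0.6859

5.0999 SRM


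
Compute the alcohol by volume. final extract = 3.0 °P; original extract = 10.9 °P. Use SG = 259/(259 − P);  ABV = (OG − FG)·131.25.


OG = 259/(259 − 10.9) = 1.0439
FG = 259/(259 − 3.0) = 1.0117
ABV = (1.0439 − 1.0117)·131.25

4.2282 % ABV


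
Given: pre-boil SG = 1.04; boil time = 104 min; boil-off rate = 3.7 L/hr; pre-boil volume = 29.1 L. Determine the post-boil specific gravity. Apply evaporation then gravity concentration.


V_post = V_pre − rate·(t/60);  SG_post = 1 + (SG_pre−1)·V_pre/V_post
V_post = 29.1 − 3.7·(104/60) = 22.6867
SG_post = 1 + (1.04 − 1)·29.1/22.6867

1.0513


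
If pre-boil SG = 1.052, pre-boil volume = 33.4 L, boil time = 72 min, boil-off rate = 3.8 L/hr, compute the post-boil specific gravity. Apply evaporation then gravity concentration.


V_post = V_pre − rate·(t/60);  SG_post = 1 + (SG_pre−1)·V_pre/V_post
V_post = 33.4 − 3.8·(72/60) = 28.8400
SG_post = 1 + (1.052 − 1)·33.4/28.8400

1.0602


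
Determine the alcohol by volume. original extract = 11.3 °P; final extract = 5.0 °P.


SG = 259/(259 − P);  ABV = (OG − FG)·131.25
OG = 259/(259 − 11.3) = 1.0456
FG = 259/(259 − 5.0) = 1.0197
ABV = (1.0456 − 1.0197)·131.25

3.4039 % ABV


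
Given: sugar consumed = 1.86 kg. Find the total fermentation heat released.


Q = m_sugar · 590 kJ/kg
Q = 1.86 · 590

1097.4000 kJ


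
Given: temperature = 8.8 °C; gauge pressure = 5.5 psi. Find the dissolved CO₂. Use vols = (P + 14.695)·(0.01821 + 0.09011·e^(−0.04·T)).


vols = (5.5 + 14.695)·(0.01821 + 0.09011·e^(−0.04·8.8))

1.6476 volumes


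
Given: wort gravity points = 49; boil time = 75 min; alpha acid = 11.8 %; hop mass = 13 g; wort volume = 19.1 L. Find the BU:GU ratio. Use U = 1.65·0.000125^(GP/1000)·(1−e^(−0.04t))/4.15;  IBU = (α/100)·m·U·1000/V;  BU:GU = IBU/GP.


U = 1.65·0.000125^(49/1000)·(1−e^(−0.04·75))/4.15 = 0.2432
IBU = (11.8/100)·13·0.2432·1000/19.1 = 19.5343
BU:GU = 19.5343/49

0.3987


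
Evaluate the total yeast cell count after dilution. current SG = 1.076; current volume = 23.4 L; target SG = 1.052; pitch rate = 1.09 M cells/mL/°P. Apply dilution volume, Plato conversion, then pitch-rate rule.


V_w = V·((SG_c−1)/(SG_t−1)−1);  °P = 259 − 259/SG_t;  cells = rate·(V+V_w)·°P
V_w = 23.4·((1.076−1)/(1.052−1)−1) = 10.8000
V_final = 23.4 + 10.8000 = 34.2000
°P = 259 − 259/1.052 = 12.8023
cells = 1.09·34.2000·12.8023

477.2434 billion cells


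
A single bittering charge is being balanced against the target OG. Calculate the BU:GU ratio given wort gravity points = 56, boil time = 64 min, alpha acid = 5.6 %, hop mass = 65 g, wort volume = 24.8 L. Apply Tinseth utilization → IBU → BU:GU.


U = 1.65·0.000125^(GP/1000)·(1−e^(−0.04t))/4.15;  IBU = (α/100)·m·U·1000/V;  BU:GU = IBU/GP
U = 1.65·0.000125^(56/1000)·(1−e^(−0.04·64))/4.15 = 0.2218
IBU = (5.6/100)·65·0.2218·1000/24.8 = 32.5515
BU:GU = 32.5515/56

0.5813


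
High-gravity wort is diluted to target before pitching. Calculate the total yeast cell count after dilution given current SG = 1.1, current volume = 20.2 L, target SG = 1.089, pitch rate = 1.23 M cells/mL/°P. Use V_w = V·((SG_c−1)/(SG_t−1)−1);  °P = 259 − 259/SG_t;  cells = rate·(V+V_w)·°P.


V_w = 20.2·((1.1−1)/(1.089−1)−1) = 2.4966
V_final = 20.2 + 2.4966 = 22.6966
°P = 259 − 259/1.089 = 21.1671
cells = 1.23·22.6966·21.1671

590.9196 billion cells


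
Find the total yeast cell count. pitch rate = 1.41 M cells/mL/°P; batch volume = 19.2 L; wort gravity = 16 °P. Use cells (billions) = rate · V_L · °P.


cells = 1.41 · 19.2 · 16

433.1520 billion cells


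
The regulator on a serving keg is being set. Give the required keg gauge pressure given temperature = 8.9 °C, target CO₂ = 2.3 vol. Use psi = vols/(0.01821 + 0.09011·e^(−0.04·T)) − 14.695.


psi = 2.3/(0.01821 + 0.09011·e^(−0.04·8.9)) − 14.695

13.5850 psi


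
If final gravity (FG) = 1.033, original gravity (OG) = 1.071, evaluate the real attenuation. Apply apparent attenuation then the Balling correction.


AA = (OG−FG)/(OG−1)·100;  RA = AA·0.8192
AA = (1.071 − 1.033)/(1.071 − 1)·100 = 53.5211
RA = 53.5211·0.8192

43.8445 %


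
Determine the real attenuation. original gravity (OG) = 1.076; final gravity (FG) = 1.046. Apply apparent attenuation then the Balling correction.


AA = (OG−FG)/(OG−1)·100;  RA = AA·0.8192
AA = (1.076 − 1.046)/(1.076 − 1)·100 = 39.4737
RA = 39.4737·0.8192

32.3368 %
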